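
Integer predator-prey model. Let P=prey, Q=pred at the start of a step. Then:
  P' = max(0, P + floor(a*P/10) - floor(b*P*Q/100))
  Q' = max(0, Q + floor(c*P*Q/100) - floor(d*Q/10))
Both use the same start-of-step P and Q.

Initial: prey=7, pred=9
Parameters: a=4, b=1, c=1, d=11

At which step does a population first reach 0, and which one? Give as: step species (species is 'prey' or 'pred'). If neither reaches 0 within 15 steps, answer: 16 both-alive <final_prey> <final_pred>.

Answer: 1 pred

Derivation:
Step 1: prey: 7+2-0=9; pred: 9+0-9=0
First extinction: pred at step 1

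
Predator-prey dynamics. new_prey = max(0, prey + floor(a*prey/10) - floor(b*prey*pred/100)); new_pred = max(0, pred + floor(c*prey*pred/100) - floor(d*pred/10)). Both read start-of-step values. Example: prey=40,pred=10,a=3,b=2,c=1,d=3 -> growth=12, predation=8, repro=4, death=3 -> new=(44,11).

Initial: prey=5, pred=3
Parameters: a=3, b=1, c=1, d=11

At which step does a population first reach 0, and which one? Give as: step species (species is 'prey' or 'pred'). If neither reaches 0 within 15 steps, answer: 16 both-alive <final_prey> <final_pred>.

Step 1: prey: 5+1-0=6; pred: 3+0-3=0
First extinction: pred at step 1

Answer: 1 pred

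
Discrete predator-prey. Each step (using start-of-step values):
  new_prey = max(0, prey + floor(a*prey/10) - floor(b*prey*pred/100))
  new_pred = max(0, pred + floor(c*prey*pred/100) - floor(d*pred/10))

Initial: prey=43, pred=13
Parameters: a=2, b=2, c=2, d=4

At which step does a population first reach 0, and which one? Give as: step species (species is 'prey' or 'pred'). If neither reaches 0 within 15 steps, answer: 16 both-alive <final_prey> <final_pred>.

Step 1: prey: 43+8-11=40; pred: 13+11-5=19
Step 2: prey: 40+8-15=33; pred: 19+15-7=27
Step 3: prey: 33+6-17=22; pred: 27+17-10=34
Step 4: prey: 22+4-14=12; pred: 34+14-13=35
Step 5: prey: 12+2-8=6; pred: 35+8-14=29
Step 6: prey: 6+1-3=4; pred: 29+3-11=21
Step 7: prey: 4+0-1=3; pred: 21+1-8=14
Step 8: prey: 3+0-0=3; pred: 14+0-5=9
Step 9: prey: 3+0-0=3; pred: 9+0-3=6
Step 10: prey: 3+0-0=3; pred: 6+0-2=4
Step 11: prey: 3+0-0=3; pred: 4+0-1=3
Step 12: prey: 3+0-0=3; pred: 3+0-1=2
Step 13: prey: 3+0-0=3; pred: 2+0-0=2
Steps 14-15: state stable at prey=3, pred=2 (no change)
No extinction within 15 steps

Answer: 16 both-alive 3 2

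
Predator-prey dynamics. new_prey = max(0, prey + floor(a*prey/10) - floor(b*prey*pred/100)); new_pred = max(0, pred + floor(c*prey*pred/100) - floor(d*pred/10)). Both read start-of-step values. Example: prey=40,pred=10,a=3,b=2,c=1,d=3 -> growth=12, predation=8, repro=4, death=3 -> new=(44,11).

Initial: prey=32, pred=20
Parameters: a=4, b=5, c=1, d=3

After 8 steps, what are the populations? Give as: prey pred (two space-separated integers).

Answer: 1 3

Derivation:
Step 1: prey: 32+12-32=12; pred: 20+6-6=20
Step 2: prey: 12+4-12=4; pred: 20+2-6=16
Step 3: prey: 4+1-3=2; pred: 16+0-4=12
Step 4: prey: 2+0-1=1; pred: 12+0-3=9
Step 5: prey: 1+0-0=1; pred: 9+0-2=7
Step 6: prey: 1+0-0=1; pred: 7+0-2=5
Step 7: prey: 1+0-0=1; pred: 5+0-1=4
Step 8: prey: 1+0-0=1; pred: 4+0-1=3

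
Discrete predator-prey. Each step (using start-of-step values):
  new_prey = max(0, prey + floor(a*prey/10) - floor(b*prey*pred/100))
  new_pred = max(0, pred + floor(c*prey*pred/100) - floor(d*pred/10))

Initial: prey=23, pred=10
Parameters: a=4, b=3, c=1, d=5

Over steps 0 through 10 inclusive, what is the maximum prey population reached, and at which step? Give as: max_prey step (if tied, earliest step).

Answer: 191 10

Derivation:
Step 1: prey: 23+9-6=26; pred: 10+2-5=7
Step 2: prey: 26+10-5=31; pred: 7+1-3=5
Step 3: prey: 31+12-4=39; pred: 5+1-2=4
Step 4: prey: 39+15-4=50; pred: 4+1-2=3
Step 5: prey: 50+20-4=66; pred: 3+1-1=3
Step 6: prey: 66+26-5=87; pred: 3+1-1=3
Step 7: prey: 87+34-7=114; pred: 3+2-1=4
Step 8: prey: 114+45-13=146; pred: 4+4-2=6
Step 9: prey: 146+58-26=178; pred: 6+8-3=11
Step 10: prey: 178+71-58=191; pred: 11+19-5=25
Max prey = 191 at step 10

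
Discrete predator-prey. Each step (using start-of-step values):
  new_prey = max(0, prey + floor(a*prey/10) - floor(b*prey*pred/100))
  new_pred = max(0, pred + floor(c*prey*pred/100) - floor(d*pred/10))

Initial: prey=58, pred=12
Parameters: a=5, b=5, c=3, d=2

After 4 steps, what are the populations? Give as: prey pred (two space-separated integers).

Step 1: prey: 58+29-34=53; pred: 12+20-2=30
Step 2: prey: 53+26-79=0; pred: 30+47-6=71
Step 3: prey: 0+0-0=0; pred: 71+0-14=57
Step 4: prey: 0+0-0=0; pred: 57+0-11=46

Answer: 0 46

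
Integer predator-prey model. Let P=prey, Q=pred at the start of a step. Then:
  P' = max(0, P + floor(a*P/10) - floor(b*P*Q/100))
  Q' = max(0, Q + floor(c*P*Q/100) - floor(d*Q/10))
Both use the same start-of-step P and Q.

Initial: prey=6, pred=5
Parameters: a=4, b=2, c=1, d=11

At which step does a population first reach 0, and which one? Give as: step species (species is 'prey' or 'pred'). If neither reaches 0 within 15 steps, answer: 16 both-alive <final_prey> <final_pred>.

Answer: 1 pred

Derivation:
Step 1: prey: 6+2-0=8; pred: 5+0-5=0
First extinction: pred at step 1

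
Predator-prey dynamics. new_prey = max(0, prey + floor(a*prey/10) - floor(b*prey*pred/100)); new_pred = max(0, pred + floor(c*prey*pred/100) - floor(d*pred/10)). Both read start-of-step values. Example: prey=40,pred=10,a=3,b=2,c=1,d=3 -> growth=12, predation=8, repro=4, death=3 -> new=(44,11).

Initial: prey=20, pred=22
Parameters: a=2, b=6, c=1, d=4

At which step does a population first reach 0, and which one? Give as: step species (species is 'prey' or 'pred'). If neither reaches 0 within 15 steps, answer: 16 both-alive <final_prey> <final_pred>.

Answer: 1 prey

Derivation:
Step 1: prey: 20+4-26=0; pred: 22+4-8=18
First extinction: prey at step 1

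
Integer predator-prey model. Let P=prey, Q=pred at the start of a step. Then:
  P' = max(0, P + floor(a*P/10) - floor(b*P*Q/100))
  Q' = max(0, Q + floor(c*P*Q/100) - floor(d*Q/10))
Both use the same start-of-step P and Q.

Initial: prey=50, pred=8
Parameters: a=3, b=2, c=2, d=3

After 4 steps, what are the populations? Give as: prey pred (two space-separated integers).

Step 1: prey: 50+15-8=57; pred: 8+8-2=14
Step 2: prey: 57+17-15=59; pred: 14+15-4=25
Step 3: prey: 59+17-29=47; pred: 25+29-7=47
Step 4: prey: 47+14-44=17; pred: 47+44-14=77

Answer: 17 77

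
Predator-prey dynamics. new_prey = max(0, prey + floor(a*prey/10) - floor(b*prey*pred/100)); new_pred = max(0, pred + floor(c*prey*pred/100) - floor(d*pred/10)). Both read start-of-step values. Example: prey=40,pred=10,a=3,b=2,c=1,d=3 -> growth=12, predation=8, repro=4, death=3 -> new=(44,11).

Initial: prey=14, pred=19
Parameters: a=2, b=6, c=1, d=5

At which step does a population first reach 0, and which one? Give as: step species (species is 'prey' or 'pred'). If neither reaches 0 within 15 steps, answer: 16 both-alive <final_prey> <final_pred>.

Answer: 16 both-alive 1 1

Derivation:
Step 1: prey: 14+2-15=1; pred: 19+2-9=12
Step 2: prey: 1+0-0=1; pred: 12+0-6=6
Step 3: prey: 1+0-0=1; pred: 6+0-3=3
Step 4: prey: 1+0-0=1; pred: 3+0-1=2
Step 5: prey: 1+0-0=1; pred: 2+0-1=1
Step 6: prey: 1+0-0=1; pred: 1+0-0=1
Steps 7-15: state stable at prey=1, pred=1 (no change)
No extinction within 15 steps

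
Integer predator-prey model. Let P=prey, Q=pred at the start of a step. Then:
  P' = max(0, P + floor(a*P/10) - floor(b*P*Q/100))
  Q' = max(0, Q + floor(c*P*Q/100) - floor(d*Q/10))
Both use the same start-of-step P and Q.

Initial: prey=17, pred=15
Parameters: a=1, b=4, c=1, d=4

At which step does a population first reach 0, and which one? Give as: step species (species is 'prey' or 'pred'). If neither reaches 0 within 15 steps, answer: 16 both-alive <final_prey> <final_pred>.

Step 1: prey: 17+1-10=8; pred: 15+2-6=11
Step 2: prey: 8+0-3=5; pred: 11+0-4=7
Step 3: prey: 5+0-1=4; pred: 7+0-2=5
Step 4: prey: 4+0-0=4; pred: 5+0-2=3
Step 5: prey: 4+0-0=4; pred: 3+0-1=2
Step 6: prey: 4+0-0=4; pred: 2+0-0=2
Steps 7-15: state stable at prey=4, pred=2 (no change)
No extinction within 15 steps

Answer: 16 both-alive 4 2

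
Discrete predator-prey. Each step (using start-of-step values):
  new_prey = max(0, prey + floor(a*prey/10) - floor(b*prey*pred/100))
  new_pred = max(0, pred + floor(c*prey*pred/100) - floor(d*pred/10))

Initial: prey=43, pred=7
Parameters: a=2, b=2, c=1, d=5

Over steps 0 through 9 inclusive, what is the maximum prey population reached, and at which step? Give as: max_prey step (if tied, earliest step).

Step 1: prey: 43+8-6=45; pred: 7+3-3=7
Step 2: prey: 45+9-6=48; pred: 7+3-3=7
Step 3: prey: 48+9-6=51; pred: 7+3-3=7
Step 4: prey: 51+10-7=54; pred: 7+3-3=7
Step 5: prey: 54+10-7=57; pred: 7+3-3=7
Step 6: prey: 57+11-7=61; pred: 7+3-3=7
Step 7: prey: 61+12-8=65; pred: 7+4-3=8
Step 8: prey: 65+13-10=68; pred: 8+5-4=9
Step 9: prey: 68+13-12=69; pred: 9+6-4=11
Max prey = 69 at step 9

Answer: 69 9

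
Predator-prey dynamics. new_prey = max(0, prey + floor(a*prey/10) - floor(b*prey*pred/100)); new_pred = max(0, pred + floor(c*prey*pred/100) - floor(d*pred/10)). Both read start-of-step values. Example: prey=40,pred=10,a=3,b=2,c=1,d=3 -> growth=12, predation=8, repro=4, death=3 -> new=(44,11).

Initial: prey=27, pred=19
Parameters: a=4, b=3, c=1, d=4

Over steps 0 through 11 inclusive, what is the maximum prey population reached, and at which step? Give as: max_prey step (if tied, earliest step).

Step 1: prey: 27+10-15=22; pred: 19+5-7=17
Step 2: prey: 22+8-11=19; pred: 17+3-6=14
Step 3: prey: 19+7-7=19; pred: 14+2-5=11
Step 4: prey: 19+7-6=20; pred: 11+2-4=9
Step 5: prey: 20+8-5=23; pred: 9+1-3=7
Step 6: prey: 23+9-4=28; pred: 7+1-2=6
Step 7: prey: 28+11-5=34; pred: 6+1-2=5
Step 8: prey: 34+13-5=42; pred: 5+1-2=4
Step 9: prey: 42+16-5=53; pred: 4+1-1=4
Step 10: prey: 53+21-6=68; pred: 4+2-1=5
Step 11: prey: 68+27-10=85; pred: 5+3-2=6
Max prey = 85 at step 11

Answer: 85 11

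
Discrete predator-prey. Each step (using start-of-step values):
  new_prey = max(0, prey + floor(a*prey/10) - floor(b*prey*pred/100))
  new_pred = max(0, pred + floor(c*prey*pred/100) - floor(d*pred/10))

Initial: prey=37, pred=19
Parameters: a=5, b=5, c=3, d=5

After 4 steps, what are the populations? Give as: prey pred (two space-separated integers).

Answer: 0 9

Derivation:
Step 1: prey: 37+18-35=20; pred: 19+21-9=31
Step 2: prey: 20+10-31=0; pred: 31+18-15=34
Step 3: prey: 0+0-0=0; pred: 34+0-17=17
Step 4: prey: 0+0-0=0; pred: 17+0-8=9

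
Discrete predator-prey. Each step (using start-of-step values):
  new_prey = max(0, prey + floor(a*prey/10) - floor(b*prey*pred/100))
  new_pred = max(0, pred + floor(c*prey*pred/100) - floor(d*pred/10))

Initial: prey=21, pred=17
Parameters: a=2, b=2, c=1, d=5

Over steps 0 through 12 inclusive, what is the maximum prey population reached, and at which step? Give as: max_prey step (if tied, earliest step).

Step 1: prey: 21+4-7=18; pred: 17+3-8=12
Step 2: prey: 18+3-4=17; pred: 12+2-6=8
Step 3: prey: 17+3-2=18; pred: 8+1-4=5
Step 4: prey: 18+3-1=20; pred: 5+0-2=3
Step 5: prey: 20+4-1=23; pred: 3+0-1=2
Step 6: prey: 23+4-0=27; pred: 2+0-1=1
Step 7: prey: 27+5-0=32; pred: 1+0-0=1
Step 8: prey: 32+6-0=38; pred: 1+0-0=1
Step 9: prey: 38+7-0=45; pred: 1+0-0=1
Step 10: prey: 45+9-0=54; pred: 1+0-0=1
Step 11: prey: 54+10-1=63; pred: 1+0-0=1
Step 12: prey: 63+12-1=74; pred: 1+0-0=1
Max prey = 74 at step 12

Answer: 74 12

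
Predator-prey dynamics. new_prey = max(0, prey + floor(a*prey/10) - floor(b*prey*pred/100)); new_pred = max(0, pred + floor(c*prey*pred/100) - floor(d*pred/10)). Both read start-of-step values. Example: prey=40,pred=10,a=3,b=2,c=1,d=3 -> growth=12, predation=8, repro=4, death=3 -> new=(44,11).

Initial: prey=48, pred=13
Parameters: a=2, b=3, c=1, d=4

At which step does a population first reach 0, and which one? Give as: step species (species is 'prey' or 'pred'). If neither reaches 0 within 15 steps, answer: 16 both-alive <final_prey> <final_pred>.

Answer: 16 both-alive 40 2

Derivation:
Step 1: prey: 48+9-18=39; pred: 13+6-5=14
Step 2: prey: 39+7-16=30; pred: 14+5-5=14
Step 3: prey: 30+6-12=24; pred: 14+4-5=13
Step 4: prey: 24+4-9=19; pred: 13+3-5=11
Step 5: prey: 19+3-6=16; pred: 11+2-4=9
Step 6: prey: 16+3-4=15; pred: 9+1-3=7
Step 7: prey: 15+3-3=15; pred: 7+1-2=6
Step 8: prey: 15+3-2=16; pred: 6+0-2=4
Step 9: prey: 16+3-1=18; pred: 4+0-1=3
Step 10: prey: 18+3-1=20; pred: 3+0-1=2
Step 11: prey: 20+4-1=23; pred: 2+0-0=2
Step 12: prey: 23+4-1=26; pred: 2+0-0=2
Step 13: prey: 26+5-1=30; pred: 2+0-0=2
Step 14: prey: 30+6-1=35; pred: 2+0-0=2
Step 15: prey: 35+7-2=40; pred: 2+0-0=2
No extinction within 15 steps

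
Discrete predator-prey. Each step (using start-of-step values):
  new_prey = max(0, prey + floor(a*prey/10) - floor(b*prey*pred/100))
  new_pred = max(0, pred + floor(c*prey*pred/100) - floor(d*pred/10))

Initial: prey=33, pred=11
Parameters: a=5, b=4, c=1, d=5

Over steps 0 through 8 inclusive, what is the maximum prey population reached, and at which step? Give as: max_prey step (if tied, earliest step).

Answer: 99 8

Derivation:
Step 1: prey: 33+16-14=35; pred: 11+3-5=9
Step 2: prey: 35+17-12=40; pred: 9+3-4=8
Step 3: prey: 40+20-12=48; pred: 8+3-4=7
Step 4: prey: 48+24-13=59; pred: 7+3-3=7
Step 5: prey: 59+29-16=72; pred: 7+4-3=8
Step 6: prey: 72+36-23=85; pred: 8+5-4=9
Step 7: prey: 85+42-30=97; pred: 9+7-4=12
Step 8: prey: 97+48-46=99; pred: 12+11-6=17
Max prey = 99 at step 8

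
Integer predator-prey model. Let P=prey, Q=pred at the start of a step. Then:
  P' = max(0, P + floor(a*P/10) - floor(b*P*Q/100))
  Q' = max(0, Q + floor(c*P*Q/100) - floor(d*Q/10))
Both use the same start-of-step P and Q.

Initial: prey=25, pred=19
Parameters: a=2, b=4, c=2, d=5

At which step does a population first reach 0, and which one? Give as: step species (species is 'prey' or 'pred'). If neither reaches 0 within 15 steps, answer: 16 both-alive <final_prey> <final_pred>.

Step 1: prey: 25+5-19=11; pred: 19+9-9=19
Step 2: prey: 11+2-8=5; pred: 19+4-9=14
Step 3: prey: 5+1-2=4; pred: 14+1-7=8
Step 4: prey: 4+0-1=3; pred: 8+0-4=4
Step 5: prey: 3+0-0=3; pred: 4+0-2=2
Step 6: prey: 3+0-0=3; pred: 2+0-1=1
Step 7: prey: 3+0-0=3; pred: 1+0-0=1
Steps 8-15: state stable at prey=3, pred=1 (no change)
No extinction within 15 steps

Answer: 16 both-alive 3 1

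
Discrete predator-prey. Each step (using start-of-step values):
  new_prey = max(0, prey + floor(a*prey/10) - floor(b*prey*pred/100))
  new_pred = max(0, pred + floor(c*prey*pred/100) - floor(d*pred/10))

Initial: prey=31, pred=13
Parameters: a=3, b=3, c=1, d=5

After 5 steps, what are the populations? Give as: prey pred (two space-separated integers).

Step 1: prey: 31+9-12=28; pred: 13+4-6=11
Step 2: prey: 28+8-9=27; pred: 11+3-5=9
Step 3: prey: 27+8-7=28; pred: 9+2-4=7
Step 4: prey: 28+8-5=31; pred: 7+1-3=5
Step 5: prey: 31+9-4=36; pred: 5+1-2=4

Answer: 36 4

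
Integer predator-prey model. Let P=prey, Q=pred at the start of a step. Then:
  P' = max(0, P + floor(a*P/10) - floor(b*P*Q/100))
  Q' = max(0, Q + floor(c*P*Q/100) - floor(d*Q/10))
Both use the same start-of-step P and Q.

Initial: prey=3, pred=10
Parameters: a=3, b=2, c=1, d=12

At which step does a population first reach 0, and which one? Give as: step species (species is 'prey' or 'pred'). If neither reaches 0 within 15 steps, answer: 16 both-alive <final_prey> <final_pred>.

Step 1: prey: 3+0-0=3; pred: 10+0-12=0
First extinction: pred at step 1

Answer: 1 pred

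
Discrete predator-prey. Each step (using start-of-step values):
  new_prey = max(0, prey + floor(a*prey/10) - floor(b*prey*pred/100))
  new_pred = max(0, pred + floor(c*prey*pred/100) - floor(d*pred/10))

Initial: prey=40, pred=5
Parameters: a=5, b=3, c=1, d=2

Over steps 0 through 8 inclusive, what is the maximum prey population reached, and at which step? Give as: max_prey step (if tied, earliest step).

Answer: 104 4

Derivation:
Step 1: prey: 40+20-6=54; pred: 5+2-1=6
Step 2: prey: 54+27-9=72; pred: 6+3-1=8
Step 3: prey: 72+36-17=91; pred: 8+5-1=12
Step 4: prey: 91+45-32=104; pred: 12+10-2=20
Step 5: prey: 104+52-62=94; pred: 20+20-4=36
Step 6: prey: 94+47-101=40; pred: 36+33-7=62
Step 7: prey: 40+20-74=0; pred: 62+24-12=74
Step 8: prey: 0+0-0=0; pred: 74+0-14=60
Max prey = 104 at step 4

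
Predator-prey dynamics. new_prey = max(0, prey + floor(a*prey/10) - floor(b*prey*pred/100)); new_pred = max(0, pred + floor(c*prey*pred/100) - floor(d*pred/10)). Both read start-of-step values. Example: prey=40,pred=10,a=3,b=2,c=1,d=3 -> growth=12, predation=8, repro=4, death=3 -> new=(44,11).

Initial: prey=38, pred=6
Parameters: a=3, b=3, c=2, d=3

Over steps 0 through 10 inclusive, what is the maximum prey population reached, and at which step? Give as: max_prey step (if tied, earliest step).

Step 1: prey: 38+11-6=43; pred: 6+4-1=9
Step 2: prey: 43+12-11=44; pred: 9+7-2=14
Step 3: prey: 44+13-18=39; pred: 14+12-4=22
Step 4: prey: 39+11-25=25; pred: 22+17-6=33
Step 5: prey: 25+7-24=8; pred: 33+16-9=40
Step 6: prey: 8+2-9=1; pred: 40+6-12=34
Step 7: prey: 1+0-1=0; pred: 34+0-10=24
Step 8: prey: 0+0-0=0; pred: 24+0-7=17
Step 9: prey: 0+0-0=0; pred: 17+0-5=12
Step 10: prey: 0+0-0=0; pred: 12+0-3=9
Max prey = 44 at step 2

Answer: 44 2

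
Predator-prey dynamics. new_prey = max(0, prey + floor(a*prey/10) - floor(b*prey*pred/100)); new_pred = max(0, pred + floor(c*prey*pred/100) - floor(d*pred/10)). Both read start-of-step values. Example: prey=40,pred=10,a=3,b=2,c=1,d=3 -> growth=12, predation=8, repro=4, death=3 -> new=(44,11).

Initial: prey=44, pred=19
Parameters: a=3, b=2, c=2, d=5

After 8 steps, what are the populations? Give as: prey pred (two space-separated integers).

Answer: 6 6

Derivation:
Step 1: prey: 44+13-16=41; pred: 19+16-9=26
Step 2: prey: 41+12-21=32; pred: 26+21-13=34
Step 3: prey: 32+9-21=20; pred: 34+21-17=38
Step 4: prey: 20+6-15=11; pred: 38+15-19=34
Step 5: prey: 11+3-7=7; pred: 34+7-17=24
Step 6: prey: 7+2-3=6; pred: 24+3-12=15
Step 7: prey: 6+1-1=6; pred: 15+1-7=9
Step 8: prey: 6+1-1=6; pred: 9+1-4=6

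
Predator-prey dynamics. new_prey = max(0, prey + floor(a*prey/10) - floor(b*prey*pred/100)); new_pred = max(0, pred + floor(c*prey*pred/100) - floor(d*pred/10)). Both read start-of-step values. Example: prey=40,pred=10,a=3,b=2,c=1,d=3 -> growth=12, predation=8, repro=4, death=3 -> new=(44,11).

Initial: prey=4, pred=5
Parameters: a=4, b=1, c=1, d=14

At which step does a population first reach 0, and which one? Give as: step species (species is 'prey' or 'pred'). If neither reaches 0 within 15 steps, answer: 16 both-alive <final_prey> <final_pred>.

Answer: 1 pred

Derivation:
Step 1: prey: 4+1-0=5; pred: 5+0-7=0
First extinction: pred at step 1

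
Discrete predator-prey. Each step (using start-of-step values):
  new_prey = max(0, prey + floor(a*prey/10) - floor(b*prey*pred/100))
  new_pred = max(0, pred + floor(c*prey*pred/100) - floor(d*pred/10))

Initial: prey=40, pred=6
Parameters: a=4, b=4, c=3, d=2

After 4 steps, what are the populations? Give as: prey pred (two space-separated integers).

Answer: 0 69

Derivation:
Step 1: prey: 40+16-9=47; pred: 6+7-1=12
Step 2: prey: 47+18-22=43; pred: 12+16-2=26
Step 3: prey: 43+17-44=16; pred: 26+33-5=54
Step 4: prey: 16+6-34=0; pred: 54+25-10=69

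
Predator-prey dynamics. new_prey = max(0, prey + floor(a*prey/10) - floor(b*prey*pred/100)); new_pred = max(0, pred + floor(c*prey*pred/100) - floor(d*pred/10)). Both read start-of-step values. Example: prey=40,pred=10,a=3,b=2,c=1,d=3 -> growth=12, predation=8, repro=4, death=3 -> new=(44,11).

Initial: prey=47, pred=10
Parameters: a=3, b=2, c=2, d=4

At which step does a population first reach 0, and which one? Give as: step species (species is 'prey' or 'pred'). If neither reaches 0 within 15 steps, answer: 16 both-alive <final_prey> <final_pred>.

Step 1: prey: 47+14-9=52; pred: 10+9-4=15
Step 2: prey: 52+15-15=52; pred: 15+15-6=24
Step 3: prey: 52+15-24=43; pred: 24+24-9=39
Step 4: prey: 43+12-33=22; pred: 39+33-15=57
Step 5: prey: 22+6-25=3; pred: 57+25-22=60
Step 6: prey: 3+0-3=0; pred: 60+3-24=39
First extinction: prey at step 6

Answer: 6 prey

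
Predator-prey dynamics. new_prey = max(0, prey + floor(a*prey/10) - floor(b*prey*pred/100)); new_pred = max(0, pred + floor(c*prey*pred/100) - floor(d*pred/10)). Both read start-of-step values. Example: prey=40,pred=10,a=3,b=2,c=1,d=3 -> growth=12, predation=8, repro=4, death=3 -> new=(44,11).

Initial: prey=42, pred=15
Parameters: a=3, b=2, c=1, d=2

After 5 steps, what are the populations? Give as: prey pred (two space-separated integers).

Step 1: prey: 42+12-12=42; pred: 15+6-3=18
Step 2: prey: 42+12-15=39; pred: 18+7-3=22
Step 3: prey: 39+11-17=33; pred: 22+8-4=26
Step 4: prey: 33+9-17=25; pred: 26+8-5=29
Step 5: prey: 25+7-14=18; pred: 29+7-5=31

Answer: 18 31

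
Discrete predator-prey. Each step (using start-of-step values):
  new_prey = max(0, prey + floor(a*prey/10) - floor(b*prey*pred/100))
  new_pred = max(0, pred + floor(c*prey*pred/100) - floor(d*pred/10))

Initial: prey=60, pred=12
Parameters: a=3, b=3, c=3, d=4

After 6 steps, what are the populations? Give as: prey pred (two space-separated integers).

Step 1: prey: 60+18-21=57; pred: 12+21-4=29
Step 2: prey: 57+17-49=25; pred: 29+49-11=67
Step 3: prey: 25+7-50=0; pred: 67+50-26=91
Step 4: prey: 0+0-0=0; pred: 91+0-36=55
Step 5: prey: 0+0-0=0; pred: 55+0-22=33
Step 6: prey: 0+0-0=0; pred: 33+0-13=20

Answer: 0 20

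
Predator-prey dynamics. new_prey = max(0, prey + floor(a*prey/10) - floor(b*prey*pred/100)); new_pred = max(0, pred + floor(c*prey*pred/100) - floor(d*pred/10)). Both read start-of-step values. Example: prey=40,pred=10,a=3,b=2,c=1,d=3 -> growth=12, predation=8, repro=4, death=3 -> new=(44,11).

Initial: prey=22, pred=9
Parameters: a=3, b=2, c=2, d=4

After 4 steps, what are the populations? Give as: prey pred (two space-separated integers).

Step 1: prey: 22+6-3=25; pred: 9+3-3=9
Step 2: prey: 25+7-4=28; pred: 9+4-3=10
Step 3: prey: 28+8-5=31; pred: 10+5-4=11
Step 4: prey: 31+9-6=34; pred: 11+6-4=13

Answer: 34 13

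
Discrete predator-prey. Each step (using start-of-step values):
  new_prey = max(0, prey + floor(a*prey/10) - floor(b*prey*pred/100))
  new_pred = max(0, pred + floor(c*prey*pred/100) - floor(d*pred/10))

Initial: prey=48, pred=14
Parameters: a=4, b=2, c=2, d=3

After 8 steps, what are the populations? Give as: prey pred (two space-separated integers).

Answer: 0 23

Derivation:
Step 1: prey: 48+19-13=54; pred: 14+13-4=23
Step 2: prey: 54+21-24=51; pred: 23+24-6=41
Step 3: prey: 51+20-41=30; pred: 41+41-12=70
Step 4: prey: 30+12-42=0; pred: 70+42-21=91
Step 5: prey: 0+0-0=0; pred: 91+0-27=64
Step 6: prey: 0+0-0=0; pred: 64+0-19=45
Step 7: prey: 0+0-0=0; pred: 45+0-13=32
Step 8: prey: 0+0-0=0; pred: 32+0-9=23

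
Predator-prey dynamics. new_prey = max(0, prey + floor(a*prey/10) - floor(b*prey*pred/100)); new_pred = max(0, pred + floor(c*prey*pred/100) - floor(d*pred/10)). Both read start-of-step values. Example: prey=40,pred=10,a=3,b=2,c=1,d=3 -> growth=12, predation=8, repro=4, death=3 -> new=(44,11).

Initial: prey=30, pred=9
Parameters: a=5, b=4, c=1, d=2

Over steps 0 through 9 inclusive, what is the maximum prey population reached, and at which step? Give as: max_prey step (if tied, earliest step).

Answer: 41 3

Derivation:
Step 1: prey: 30+15-10=35; pred: 9+2-1=10
Step 2: prey: 35+17-14=38; pred: 10+3-2=11
Step 3: prey: 38+19-16=41; pred: 11+4-2=13
Step 4: prey: 41+20-21=40; pred: 13+5-2=16
Step 5: prey: 40+20-25=35; pred: 16+6-3=19
Step 6: prey: 35+17-26=26; pred: 19+6-3=22
Step 7: prey: 26+13-22=17; pred: 22+5-4=23
Step 8: prey: 17+8-15=10; pred: 23+3-4=22
Step 9: prey: 10+5-8=7; pred: 22+2-4=20
Max prey = 41 at step 3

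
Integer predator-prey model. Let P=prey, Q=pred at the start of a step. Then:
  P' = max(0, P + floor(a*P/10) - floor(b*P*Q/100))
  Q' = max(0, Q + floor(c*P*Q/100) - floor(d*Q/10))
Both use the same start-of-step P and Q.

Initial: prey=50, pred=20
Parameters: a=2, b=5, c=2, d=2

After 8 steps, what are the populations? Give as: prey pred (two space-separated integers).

Answer: 0 11

Derivation:
Step 1: prey: 50+10-50=10; pred: 20+20-4=36
Step 2: prey: 10+2-18=0; pred: 36+7-7=36
Step 3: prey: 0+0-0=0; pred: 36+0-7=29
Step 4: prey: 0+0-0=0; pred: 29+0-5=24
Step 5: prey: 0+0-0=0; pred: 24+0-4=20
Step 6: prey: 0+0-0=0; pred: 20+0-4=16
Step 7: prey: 0+0-0=0; pred: 16+0-3=13
Step 8: prey: 0+0-0=0; pred: 13+0-2=11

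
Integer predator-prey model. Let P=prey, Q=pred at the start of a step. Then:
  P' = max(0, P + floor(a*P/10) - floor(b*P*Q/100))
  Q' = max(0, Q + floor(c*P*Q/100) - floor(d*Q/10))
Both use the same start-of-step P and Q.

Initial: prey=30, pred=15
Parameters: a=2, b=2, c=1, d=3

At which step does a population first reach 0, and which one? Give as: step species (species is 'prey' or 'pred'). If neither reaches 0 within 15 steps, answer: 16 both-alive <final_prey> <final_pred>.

Step 1: prey: 30+6-9=27; pred: 15+4-4=15
Step 2: prey: 27+5-8=24; pred: 15+4-4=15
Step 3: prey: 24+4-7=21; pred: 15+3-4=14
Step 4: prey: 21+4-5=20; pred: 14+2-4=12
Step 5: prey: 20+4-4=20; pred: 12+2-3=11
Step 6: prey: 20+4-4=20; pred: 11+2-3=10
Step 7: prey: 20+4-4=20; pred: 10+2-3=9
Step 8: prey: 20+4-3=21; pred: 9+1-2=8
Step 9: prey: 21+4-3=22; pred: 8+1-2=7
Step 10: prey: 22+4-3=23; pred: 7+1-2=6
Step 11: prey: 23+4-2=25; pred: 6+1-1=6
Step 12: prey: 25+5-3=27; pred: 6+1-1=6
Step 13: prey: 27+5-3=29; pred: 6+1-1=6
Step 14: prey: 29+5-3=31; pred: 6+1-1=6
Step 15: prey: 31+6-3=34; pred: 6+1-1=6
No extinction within 15 steps

Answer: 16 both-alive 34 6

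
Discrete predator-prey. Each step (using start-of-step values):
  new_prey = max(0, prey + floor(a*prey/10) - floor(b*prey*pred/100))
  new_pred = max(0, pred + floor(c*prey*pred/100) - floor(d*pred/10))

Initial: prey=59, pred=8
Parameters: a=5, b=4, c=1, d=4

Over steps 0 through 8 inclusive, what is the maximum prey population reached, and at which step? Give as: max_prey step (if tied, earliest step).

Answer: 82 3

Derivation:
Step 1: prey: 59+29-18=70; pred: 8+4-3=9
Step 2: prey: 70+35-25=80; pred: 9+6-3=12
Step 3: prey: 80+40-38=82; pred: 12+9-4=17
Step 4: prey: 82+41-55=68; pred: 17+13-6=24
Step 5: prey: 68+34-65=37; pred: 24+16-9=31
Step 6: prey: 37+18-45=10; pred: 31+11-12=30
Step 7: prey: 10+5-12=3; pred: 30+3-12=21
Step 8: prey: 3+1-2=2; pred: 21+0-8=13
Max prey = 82 at step 3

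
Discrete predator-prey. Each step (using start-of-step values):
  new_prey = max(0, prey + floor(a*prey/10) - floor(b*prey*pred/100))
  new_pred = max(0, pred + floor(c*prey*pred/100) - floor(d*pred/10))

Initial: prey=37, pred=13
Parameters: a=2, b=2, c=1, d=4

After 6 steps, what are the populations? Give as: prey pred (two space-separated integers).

Answer: 31 9

Derivation:
Step 1: prey: 37+7-9=35; pred: 13+4-5=12
Step 2: prey: 35+7-8=34; pred: 12+4-4=12
Step 3: prey: 34+6-8=32; pred: 12+4-4=12
Step 4: prey: 32+6-7=31; pred: 12+3-4=11
Step 5: prey: 31+6-6=31; pred: 11+3-4=10
Step 6: prey: 31+6-6=31; pred: 10+3-4=9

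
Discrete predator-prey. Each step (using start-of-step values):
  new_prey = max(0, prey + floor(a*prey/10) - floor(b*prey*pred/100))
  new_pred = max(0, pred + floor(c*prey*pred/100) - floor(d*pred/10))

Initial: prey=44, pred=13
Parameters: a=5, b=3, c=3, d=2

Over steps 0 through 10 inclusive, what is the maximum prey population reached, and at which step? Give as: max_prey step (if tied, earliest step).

Step 1: prey: 44+22-17=49; pred: 13+17-2=28
Step 2: prey: 49+24-41=32; pred: 28+41-5=64
Step 3: prey: 32+16-61=0; pred: 64+61-12=113
Step 4: prey: 0+0-0=0; pred: 113+0-22=91
Step 5: prey: 0+0-0=0; pred: 91+0-18=73
Step 6: prey: 0+0-0=0; pred: 73+0-14=59
Step 7: prey: 0+0-0=0; pred: 59+0-11=48
Step 8: prey: 0+0-0=0; pred: 48+0-9=39
Step 9: prey: 0+0-0=0; pred: 39+0-7=32
Step 10: prey: 0+0-0=0; pred: 32+0-6=26
Max prey = 49 at step 1

Answer: 49 1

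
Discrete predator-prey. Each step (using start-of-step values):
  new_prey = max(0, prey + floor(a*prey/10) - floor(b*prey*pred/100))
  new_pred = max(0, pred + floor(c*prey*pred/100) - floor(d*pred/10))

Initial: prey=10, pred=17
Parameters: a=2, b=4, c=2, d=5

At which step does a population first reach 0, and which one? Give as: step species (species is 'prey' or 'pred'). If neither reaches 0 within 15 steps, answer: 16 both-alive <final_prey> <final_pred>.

Step 1: prey: 10+2-6=6; pred: 17+3-8=12
Step 2: prey: 6+1-2=5; pred: 12+1-6=7
Step 3: prey: 5+1-1=5; pred: 7+0-3=4
Step 4: prey: 5+1-0=6; pred: 4+0-2=2
Step 5: prey: 6+1-0=7; pred: 2+0-1=1
Step 6: prey: 7+1-0=8; pred: 1+0-0=1
Step 7: prey: 8+1-0=9; pred: 1+0-0=1
Step 8: prey: 9+1-0=10; pred: 1+0-0=1
Step 9: prey: 10+2-0=12; pred: 1+0-0=1
Step 10: prey: 12+2-0=14; pred: 1+0-0=1
Step 11: prey: 14+2-0=16; pred: 1+0-0=1
Step 12: prey: 16+3-0=19; pred: 1+0-0=1
Step 13: prey: 19+3-0=22; pred: 1+0-0=1
Step 14: prey: 22+4-0=26; pred: 1+0-0=1
Step 15: prey: 26+5-1=30; pred: 1+0-0=1
No extinction within 15 steps

Answer: 16 both-alive 30 1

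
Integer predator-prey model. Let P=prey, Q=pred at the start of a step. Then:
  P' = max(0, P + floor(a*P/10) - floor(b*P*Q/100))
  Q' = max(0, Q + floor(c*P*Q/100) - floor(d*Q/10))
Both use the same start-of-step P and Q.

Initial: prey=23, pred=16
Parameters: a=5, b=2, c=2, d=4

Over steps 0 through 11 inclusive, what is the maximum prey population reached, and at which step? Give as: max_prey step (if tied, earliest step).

Step 1: prey: 23+11-7=27; pred: 16+7-6=17
Step 2: prey: 27+13-9=31; pred: 17+9-6=20
Step 3: prey: 31+15-12=34; pred: 20+12-8=24
Step 4: prey: 34+17-16=35; pred: 24+16-9=31
Step 5: prey: 35+17-21=31; pred: 31+21-12=40
Step 6: prey: 31+15-24=22; pred: 40+24-16=48
Step 7: prey: 22+11-21=12; pred: 48+21-19=50
Step 8: prey: 12+6-12=6; pred: 50+12-20=42
Step 9: prey: 6+3-5=4; pred: 42+5-16=31
Step 10: prey: 4+2-2=4; pred: 31+2-12=21
Step 11: prey: 4+2-1=5; pred: 21+1-8=14
Max prey = 35 at step 4

Answer: 35 4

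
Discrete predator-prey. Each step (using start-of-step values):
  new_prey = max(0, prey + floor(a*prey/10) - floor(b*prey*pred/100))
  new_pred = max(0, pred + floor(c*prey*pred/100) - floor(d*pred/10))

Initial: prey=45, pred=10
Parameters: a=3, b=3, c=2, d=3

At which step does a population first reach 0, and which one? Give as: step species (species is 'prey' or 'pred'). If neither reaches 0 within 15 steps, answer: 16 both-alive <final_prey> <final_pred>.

Answer: 5 prey

Derivation:
Step 1: prey: 45+13-13=45; pred: 10+9-3=16
Step 2: prey: 45+13-21=37; pred: 16+14-4=26
Step 3: prey: 37+11-28=20; pred: 26+19-7=38
Step 4: prey: 20+6-22=4; pred: 38+15-11=42
Step 5: prey: 4+1-5=0; pred: 42+3-12=33
First extinction: prey at step 5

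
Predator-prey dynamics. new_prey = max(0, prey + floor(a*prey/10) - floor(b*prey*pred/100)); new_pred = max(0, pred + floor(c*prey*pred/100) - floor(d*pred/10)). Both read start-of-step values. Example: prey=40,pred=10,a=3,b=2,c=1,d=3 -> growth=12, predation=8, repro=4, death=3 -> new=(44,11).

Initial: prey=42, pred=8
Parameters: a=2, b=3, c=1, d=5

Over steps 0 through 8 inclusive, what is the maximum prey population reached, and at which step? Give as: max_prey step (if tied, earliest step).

Step 1: prey: 42+8-10=40; pred: 8+3-4=7
Step 2: prey: 40+8-8=40; pred: 7+2-3=6
Step 3: prey: 40+8-7=41; pred: 6+2-3=5
Step 4: prey: 41+8-6=43; pred: 5+2-2=5
Step 5: prey: 43+8-6=45; pred: 5+2-2=5
Step 6: prey: 45+9-6=48; pred: 5+2-2=5
Step 7: prey: 48+9-7=50; pred: 5+2-2=5
Step 8: prey: 50+10-7=53; pred: 5+2-2=5
Max prey = 53 at step 8

Answer: 53 8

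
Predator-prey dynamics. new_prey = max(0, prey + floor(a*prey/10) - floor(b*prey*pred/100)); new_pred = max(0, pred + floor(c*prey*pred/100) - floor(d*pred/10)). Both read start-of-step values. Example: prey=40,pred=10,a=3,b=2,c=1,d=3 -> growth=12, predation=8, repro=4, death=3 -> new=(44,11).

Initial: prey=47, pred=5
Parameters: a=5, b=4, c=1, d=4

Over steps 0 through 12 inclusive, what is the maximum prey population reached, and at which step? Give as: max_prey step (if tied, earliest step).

Answer: 118 4

Derivation:
Step 1: prey: 47+23-9=61; pred: 5+2-2=5
Step 2: prey: 61+30-12=79; pred: 5+3-2=6
Step 3: prey: 79+39-18=100; pred: 6+4-2=8
Step 4: prey: 100+50-32=118; pred: 8+8-3=13
Step 5: prey: 118+59-61=116; pred: 13+15-5=23
Step 6: prey: 116+58-106=68; pred: 23+26-9=40
Step 7: prey: 68+34-108=0; pred: 40+27-16=51
Step 8: prey: 0+0-0=0; pred: 51+0-20=31
Step 9: prey: 0+0-0=0; pred: 31+0-12=19
Step 10: prey: 0+0-0=0; pred: 19+0-7=12
Step 11: prey: 0+0-0=0; pred: 12+0-4=8
Step 12: prey: 0+0-0=0; pred: 8+0-3=5
Max prey = 118 at step 4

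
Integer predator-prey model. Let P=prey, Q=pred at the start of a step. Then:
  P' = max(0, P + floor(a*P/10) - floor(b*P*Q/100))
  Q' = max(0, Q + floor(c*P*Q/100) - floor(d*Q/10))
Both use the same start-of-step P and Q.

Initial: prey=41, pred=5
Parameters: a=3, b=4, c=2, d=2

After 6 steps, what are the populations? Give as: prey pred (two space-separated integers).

Answer: 0 28

Derivation:
Step 1: prey: 41+12-8=45; pred: 5+4-1=8
Step 2: prey: 45+13-14=44; pred: 8+7-1=14
Step 3: prey: 44+13-24=33; pred: 14+12-2=24
Step 4: prey: 33+9-31=11; pred: 24+15-4=35
Step 5: prey: 11+3-15=0; pred: 35+7-7=35
Step 6: prey: 0+0-0=0; pred: 35+0-7=28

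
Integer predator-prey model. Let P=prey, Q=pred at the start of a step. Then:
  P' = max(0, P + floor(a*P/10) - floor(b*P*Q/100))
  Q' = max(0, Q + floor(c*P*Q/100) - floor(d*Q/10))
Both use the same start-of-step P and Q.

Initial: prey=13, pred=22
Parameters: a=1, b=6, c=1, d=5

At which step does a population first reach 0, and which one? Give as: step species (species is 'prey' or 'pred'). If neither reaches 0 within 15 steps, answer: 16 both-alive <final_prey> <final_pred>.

Answer: 1 prey

Derivation:
Step 1: prey: 13+1-17=0; pred: 22+2-11=13
First extinction: prey at step 1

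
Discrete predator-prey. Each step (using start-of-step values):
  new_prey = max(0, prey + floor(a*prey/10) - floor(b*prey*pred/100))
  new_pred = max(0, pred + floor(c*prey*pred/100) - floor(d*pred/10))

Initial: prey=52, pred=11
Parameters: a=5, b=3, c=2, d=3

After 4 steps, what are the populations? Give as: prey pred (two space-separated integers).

Answer: 0 77

Derivation:
Step 1: prey: 52+26-17=61; pred: 11+11-3=19
Step 2: prey: 61+30-34=57; pred: 19+23-5=37
Step 3: prey: 57+28-63=22; pred: 37+42-11=68
Step 4: prey: 22+11-44=0; pred: 68+29-20=77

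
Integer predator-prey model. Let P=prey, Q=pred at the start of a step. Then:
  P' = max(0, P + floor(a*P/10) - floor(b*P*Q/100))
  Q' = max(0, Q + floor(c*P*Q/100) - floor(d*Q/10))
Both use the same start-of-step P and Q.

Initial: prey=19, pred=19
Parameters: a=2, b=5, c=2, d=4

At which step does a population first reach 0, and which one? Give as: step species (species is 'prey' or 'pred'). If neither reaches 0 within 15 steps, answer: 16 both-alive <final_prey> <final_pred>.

Step 1: prey: 19+3-18=4; pred: 19+7-7=19
Step 2: prey: 4+0-3=1; pred: 19+1-7=13
Step 3: prey: 1+0-0=1; pred: 13+0-5=8
Step 4: prey: 1+0-0=1; pred: 8+0-3=5
Step 5: prey: 1+0-0=1; pred: 5+0-2=3
Step 6: prey: 1+0-0=1; pred: 3+0-1=2
Step 7: prey: 1+0-0=1; pred: 2+0-0=2
Steps 8-15: state stable at prey=1, pred=2 (no change)
No extinction within 15 steps

Answer: 16 both-alive 1 2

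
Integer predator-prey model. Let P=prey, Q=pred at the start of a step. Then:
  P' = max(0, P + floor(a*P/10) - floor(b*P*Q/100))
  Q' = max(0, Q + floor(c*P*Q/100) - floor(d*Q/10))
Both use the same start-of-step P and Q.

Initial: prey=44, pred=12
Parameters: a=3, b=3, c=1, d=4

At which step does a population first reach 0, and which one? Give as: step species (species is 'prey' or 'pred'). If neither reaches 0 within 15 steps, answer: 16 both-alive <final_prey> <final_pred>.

Answer: 16 both-alive 53 9

Derivation:
Step 1: prey: 44+13-15=42; pred: 12+5-4=13
Step 2: prey: 42+12-16=38; pred: 13+5-5=13
Step 3: prey: 38+11-14=35; pred: 13+4-5=12
Step 4: prey: 35+10-12=33; pred: 12+4-4=12
Step 5: prey: 33+9-11=31; pred: 12+3-4=11
Step 6: prey: 31+9-10=30; pred: 11+3-4=10
Step 7: prey: 30+9-9=30; pred: 10+3-4=9
Step 8: prey: 30+9-8=31; pred: 9+2-3=8
Step 9: prey: 31+9-7=33; pred: 8+2-3=7
Step 10: prey: 33+9-6=36; pred: 7+2-2=7
Step 11: prey: 36+10-7=39; pred: 7+2-2=7
Step 12: prey: 39+11-8=42; pred: 7+2-2=7
Step 13: prey: 42+12-8=46; pred: 7+2-2=7
Step 14: prey: 46+13-9=50; pred: 7+3-2=8
Step 15: prey: 50+15-12=53; pred: 8+4-3=9
No extinction within 15 steps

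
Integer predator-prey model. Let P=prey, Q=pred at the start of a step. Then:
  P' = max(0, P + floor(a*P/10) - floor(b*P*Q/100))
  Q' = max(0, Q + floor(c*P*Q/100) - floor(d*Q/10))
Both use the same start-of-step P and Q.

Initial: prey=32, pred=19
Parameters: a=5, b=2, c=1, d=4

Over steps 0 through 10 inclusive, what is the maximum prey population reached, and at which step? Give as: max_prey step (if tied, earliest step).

Step 1: prey: 32+16-12=36; pred: 19+6-7=18
Step 2: prey: 36+18-12=42; pred: 18+6-7=17
Step 3: prey: 42+21-14=49; pred: 17+7-6=18
Step 4: prey: 49+24-17=56; pred: 18+8-7=19
Step 5: prey: 56+28-21=63; pred: 19+10-7=22
Step 6: prey: 63+31-27=67; pred: 22+13-8=27
Step 7: prey: 67+33-36=64; pred: 27+18-10=35
Step 8: prey: 64+32-44=52; pred: 35+22-14=43
Step 9: prey: 52+26-44=34; pred: 43+22-17=48
Step 10: prey: 34+17-32=19; pred: 48+16-19=45
Max prey = 67 at step 6

Answer: 67 6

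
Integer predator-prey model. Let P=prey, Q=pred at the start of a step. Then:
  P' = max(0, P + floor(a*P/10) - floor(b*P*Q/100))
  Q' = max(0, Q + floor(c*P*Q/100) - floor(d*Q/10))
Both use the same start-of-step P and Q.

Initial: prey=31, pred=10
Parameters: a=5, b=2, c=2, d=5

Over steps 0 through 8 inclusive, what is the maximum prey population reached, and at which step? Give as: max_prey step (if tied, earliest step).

Answer: 70 4

Derivation:
Step 1: prey: 31+15-6=40; pred: 10+6-5=11
Step 2: prey: 40+20-8=52; pred: 11+8-5=14
Step 3: prey: 52+26-14=64; pred: 14+14-7=21
Step 4: prey: 64+32-26=70; pred: 21+26-10=37
Step 5: prey: 70+35-51=54; pred: 37+51-18=70
Step 6: prey: 54+27-75=6; pred: 70+75-35=110
Step 7: prey: 6+3-13=0; pred: 110+13-55=68
Step 8: prey: 0+0-0=0; pred: 68+0-34=34
Max prey = 70 at step 4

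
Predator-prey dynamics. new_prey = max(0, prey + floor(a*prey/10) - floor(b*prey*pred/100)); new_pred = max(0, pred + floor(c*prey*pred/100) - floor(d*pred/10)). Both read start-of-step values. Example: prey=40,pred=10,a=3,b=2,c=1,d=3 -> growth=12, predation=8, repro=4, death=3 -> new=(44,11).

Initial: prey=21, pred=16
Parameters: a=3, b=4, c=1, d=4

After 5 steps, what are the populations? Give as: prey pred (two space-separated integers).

Answer: 14 3

Derivation:
Step 1: prey: 21+6-13=14; pred: 16+3-6=13
Step 2: prey: 14+4-7=11; pred: 13+1-5=9
Step 3: prey: 11+3-3=11; pred: 9+0-3=6
Step 4: prey: 11+3-2=12; pred: 6+0-2=4
Step 5: prey: 12+3-1=14; pred: 4+0-1=3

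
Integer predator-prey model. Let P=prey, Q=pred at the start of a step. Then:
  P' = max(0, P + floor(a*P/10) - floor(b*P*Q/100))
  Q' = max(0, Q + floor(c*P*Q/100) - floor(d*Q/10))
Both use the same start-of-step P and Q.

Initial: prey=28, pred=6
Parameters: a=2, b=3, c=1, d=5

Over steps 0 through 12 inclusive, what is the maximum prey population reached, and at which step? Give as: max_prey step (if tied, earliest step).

Step 1: prey: 28+5-5=28; pred: 6+1-3=4
Step 2: prey: 28+5-3=30; pred: 4+1-2=3
Step 3: prey: 30+6-2=34; pred: 3+0-1=2
Step 4: prey: 34+6-2=38; pred: 2+0-1=1
Step 5: prey: 38+7-1=44; pred: 1+0-0=1
Step 6: prey: 44+8-1=51; pred: 1+0-0=1
Step 7: prey: 51+10-1=60; pred: 1+0-0=1
Step 8: prey: 60+12-1=71; pred: 1+0-0=1
Step 9: prey: 71+14-2=83; pred: 1+0-0=1
Step 10: prey: 83+16-2=97; pred: 1+0-0=1
Step 11: prey: 97+19-2=114; pred: 1+0-0=1
Step 12: prey: 114+22-3=133; pred: 1+1-0=2
Max prey = 133 at step 12

Answer: 133 12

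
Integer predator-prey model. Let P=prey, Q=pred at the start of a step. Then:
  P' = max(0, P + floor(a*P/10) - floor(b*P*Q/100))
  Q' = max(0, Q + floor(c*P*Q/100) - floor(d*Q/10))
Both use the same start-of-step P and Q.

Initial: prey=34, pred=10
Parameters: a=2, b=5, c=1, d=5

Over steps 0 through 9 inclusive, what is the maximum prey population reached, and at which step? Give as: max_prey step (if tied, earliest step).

Answer: 35 9

Derivation:
Step 1: prey: 34+6-17=23; pred: 10+3-5=8
Step 2: prey: 23+4-9=18; pred: 8+1-4=5
Step 3: prey: 18+3-4=17; pred: 5+0-2=3
Step 4: prey: 17+3-2=18; pred: 3+0-1=2
Step 5: prey: 18+3-1=20; pred: 2+0-1=1
Step 6: prey: 20+4-1=23; pred: 1+0-0=1
Step 7: prey: 23+4-1=26; pred: 1+0-0=1
Step 8: prey: 26+5-1=30; pred: 1+0-0=1
Step 9: prey: 30+6-1=35; pred: 1+0-0=1
Max prey = 35 at step 9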